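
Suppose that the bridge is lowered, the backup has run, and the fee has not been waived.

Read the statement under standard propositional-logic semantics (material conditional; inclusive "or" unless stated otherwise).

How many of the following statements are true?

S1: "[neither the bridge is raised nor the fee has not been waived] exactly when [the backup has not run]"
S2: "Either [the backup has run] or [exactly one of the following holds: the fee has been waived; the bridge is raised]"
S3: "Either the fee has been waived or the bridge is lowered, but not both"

3

Let P = "the bridge is raised" (False), R = "the fee has been waived" (False), Q = "the backup has run" (True).

S1: This is (P nor not R) iff not Q.

not R = not False = True
P nor not R = False nor True = False
not Q = not True = False
(P nor not R) iff not Q = False iff False = True
So S1 is true.

S2: Formalization: Q or (R xor P)

R xor P = False xor False = False
Q or (R xor P) = True or False = True
Hence S2 is true.

S3: In symbols: R xor not P

not P = not False = True
R xor not P = False xor True = True
Thus S3 is true.

Count: 3.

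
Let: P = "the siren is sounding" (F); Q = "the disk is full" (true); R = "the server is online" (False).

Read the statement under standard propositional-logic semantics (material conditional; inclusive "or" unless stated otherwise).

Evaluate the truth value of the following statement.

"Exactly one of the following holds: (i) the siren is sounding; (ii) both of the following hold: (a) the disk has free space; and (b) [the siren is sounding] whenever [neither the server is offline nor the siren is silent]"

The statement is false.

This is P ⊕ (¬Q ∧ ((¬R ↓ ¬P) → P)).

¬Q = ¬T = F
¬R = ¬F = T
¬P = ¬F = T
¬R ↓ ¬P = T ↓ T = F
(¬R ↓ ¬P) → P = F → F = T
¬Q ∧ ((¬R ↓ ¬P) → P) = F ∧ T = F
P ⊕ (¬Q ∧ ((¬R ↓ ¬P) → P)) = F ⊕ F = F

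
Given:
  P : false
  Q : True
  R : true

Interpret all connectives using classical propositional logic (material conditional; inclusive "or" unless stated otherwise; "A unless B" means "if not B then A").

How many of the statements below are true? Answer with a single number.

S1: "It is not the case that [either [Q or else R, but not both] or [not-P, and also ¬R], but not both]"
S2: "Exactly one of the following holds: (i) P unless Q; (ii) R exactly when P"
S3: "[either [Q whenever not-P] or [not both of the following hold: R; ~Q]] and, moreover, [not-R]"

2

S1: This is ¬((Q ⊕ R) ⊕ (¬P ∧ ¬R)).

Q ⊕ R = T ⊕ T = F
¬P = ¬F = T
¬R = ¬T = F
¬P ∧ ¬R = T ∧ F = F
(Q ⊕ R) ⊕ (¬P ∧ ¬R) = F ⊕ F = F
¬((Q ⊕ R) ⊕ (¬P ∧ ¬R)) = ¬F = T
Hence S1 is true.

S2: In symbols: (P ∨ Q) ⊕ (R ↔ P)

P ∨ Q = F ∨ T = T
R ↔ P = T ↔ F = F
(P ∨ Q) ⊕ (R ↔ P) = T ⊕ F = T
Thus S2 is true.

S3: Parsed as ((¬P → Q) ∨ (R ↑ ¬Q)) ∧ ¬R

¬P = ¬F = T
¬P → Q = T → T = T
¬Q = ¬T = F
R ↑ ¬Q = T ↑ F = T
(¬P → Q) ∨ (R ↑ ¬Q) = T ∨ T = T
¬R = ¬T = F
((¬P → Q) ∨ (R ↑ ¬Q)) ∧ ¬R = T ∧ F = F
So S3 is false.

True statements: 2 (S1, S2).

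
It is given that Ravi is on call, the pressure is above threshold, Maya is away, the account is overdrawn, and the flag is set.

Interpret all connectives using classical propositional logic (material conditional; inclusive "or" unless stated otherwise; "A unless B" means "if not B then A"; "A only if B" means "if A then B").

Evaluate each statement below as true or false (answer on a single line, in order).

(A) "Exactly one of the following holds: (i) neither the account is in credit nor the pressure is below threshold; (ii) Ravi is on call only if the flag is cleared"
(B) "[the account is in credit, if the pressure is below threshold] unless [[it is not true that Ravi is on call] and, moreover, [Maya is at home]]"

Let K = "the account is overdrawn" (T), G = "the pressure is above threshold" (T), L = "Ravi is on call" (T), W = "the flag is set" (T), H = "Maya is at home" (F).

(A): Formalization: (¬K ↓ ¬G) ⊕ (L → ¬W)

¬K = ¬T = F
¬G = ¬T = F
¬K ↓ ¬G = F ↓ F = T
¬W = ¬T = F
L → ¬W = T → F = F
(¬K ↓ ¬G) ⊕ (L → ¬W) = T ⊕ F = T
Thus (A) is true.

(B): Parsed as (¬G → ¬K) ∨ (¬L ∧ H)

¬G = ¬T = F
¬K = ¬T = F
¬G → ¬K = F → F = T
¬L = ¬T = F
¬L ∧ H = F ∧ F = F
(¬G → ¬K) ∨ (¬L ∧ H) = T ∨ F = T
Thus (B) is true.

(A) T, (B) T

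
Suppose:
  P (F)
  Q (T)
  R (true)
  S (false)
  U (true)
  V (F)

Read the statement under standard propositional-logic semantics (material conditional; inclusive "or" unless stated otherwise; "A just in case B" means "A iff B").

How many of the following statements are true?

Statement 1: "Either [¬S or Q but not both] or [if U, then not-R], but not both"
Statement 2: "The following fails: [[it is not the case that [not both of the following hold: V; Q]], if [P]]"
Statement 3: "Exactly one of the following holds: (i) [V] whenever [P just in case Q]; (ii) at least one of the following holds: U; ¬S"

0

Statement 1: This is (~S xor Q) xor (U -> ~R).

~S = ~F = T
~S xor Q = T xor T = F
~R = ~T = F
U -> ~R = T -> F = F
(~S xor Q) xor (U -> ~R) = F xor F = F
Thus Statement 1 is false.

Statement 2: Formalization: ~(P -> ~(V nand Q))

V nand Q = F nand T = T
~(V nand Q) = ~T = F
P -> ~(V nand Q) = F -> F = T
~(P -> ~(V nand Q)) = ~T = F
Hence Statement 2 is false.

Statement 3: This is ((P <-> Q) -> V) xor (U | ~S).

P <-> Q = F <-> T = F
(P <-> Q) -> V = F -> F = T
~S = ~F = T
U | ~S = T | T = T
((P <-> Q) -> V) xor (U | ~S) = T xor T = F
Thus Statement 3 is false.

True statements: 0 (none).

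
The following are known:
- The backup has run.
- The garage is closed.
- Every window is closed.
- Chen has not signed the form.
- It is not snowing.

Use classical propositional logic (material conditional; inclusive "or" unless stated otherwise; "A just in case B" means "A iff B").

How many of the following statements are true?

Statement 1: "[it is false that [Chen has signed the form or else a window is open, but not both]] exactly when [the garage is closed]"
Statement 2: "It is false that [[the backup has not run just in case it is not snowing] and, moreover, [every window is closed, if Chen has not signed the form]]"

Let P = "Chen has signed the form" (F), H = "a window is open" (F), D = "the garage is closed" (T), G = "the backup has run" (T), L = "it is snowing" (F).

Statement 1: In symbols: ¬(P ⊕ H) ↔ D

P ⊕ H = F ⊕ F = F
¬(P ⊕ H) = ¬F = T
¬(P ⊕ H) ↔ D = T ↔ T = T
Thus Statement 1 is true.

Statement 2: This is ¬((¬G ↔ ¬L) ∧ (¬P → ¬H)).

¬G = ¬T = F
¬L = ¬F = T
¬G ↔ ¬L = F ↔ T = F
¬P = ¬F = T
¬H = ¬F = T
¬P → ¬H = T → T = T
(¬G ↔ ¬L) ∧ (¬P → ¬H) = F ∧ T = F
¬((¬G ↔ ¬L) ∧ (¬P → ¬H)) = ¬F = T
Hence Statement 2 is true.

Count: 2.

2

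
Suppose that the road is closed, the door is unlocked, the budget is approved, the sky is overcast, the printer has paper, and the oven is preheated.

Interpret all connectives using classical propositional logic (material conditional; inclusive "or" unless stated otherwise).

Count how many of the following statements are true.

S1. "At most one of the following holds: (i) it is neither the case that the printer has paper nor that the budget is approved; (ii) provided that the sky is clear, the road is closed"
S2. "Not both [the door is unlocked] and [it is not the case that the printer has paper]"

Let U = "the printer has paper" (True), R = "the budget is approved" (True), S = "the sky is overcast" (True), P = "the road is closed" (True), Q = "the door is locked" (False).

S1: Parsed as (U nor R) nand (not S -> P)

U nor R = True nor True = False
not S = not True = False
not S -> P = False -> True = True
(U nor R) nand (not S -> P) = False nand True = True
So S1 is true.

S2: This is not Q nand not U.

not Q = not False = True
not U = not True = False
not Q nand not U = True nand False = True
Hence S2 is true.

True statements: 2 (S1, S2).

2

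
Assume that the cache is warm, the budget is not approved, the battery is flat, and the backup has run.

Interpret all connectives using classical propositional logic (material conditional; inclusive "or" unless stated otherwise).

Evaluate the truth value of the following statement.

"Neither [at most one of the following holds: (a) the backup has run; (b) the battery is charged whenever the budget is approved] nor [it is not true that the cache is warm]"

Let S = "the backup has run" (True), Q = "the budget is approved" (False), R = "the battery is charged" (False), P = "the cache is warm" (True).
Formalization: (S nand (Q -> R)) nor not P

Q -> R = False -> False = True
S nand (Q -> R) = True nand True = False
not P = not True = False
(S nand (Q -> R)) nor not P = False nor False = True

True.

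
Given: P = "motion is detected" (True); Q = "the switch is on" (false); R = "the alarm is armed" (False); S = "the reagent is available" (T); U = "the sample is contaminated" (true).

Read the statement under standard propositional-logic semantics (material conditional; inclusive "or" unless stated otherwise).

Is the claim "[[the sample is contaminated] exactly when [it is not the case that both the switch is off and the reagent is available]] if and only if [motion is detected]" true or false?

The statement is false.

Values: U=T, Q=F, S=T, P=T.
This is (U <-> (~Q nand S)) <-> P.

~Q = ~F = T
~Q nand S = T nand T = F
U <-> (~Q nand S) = T <-> F = F
(U <-> (~Q nand S)) <-> P = F <-> T = F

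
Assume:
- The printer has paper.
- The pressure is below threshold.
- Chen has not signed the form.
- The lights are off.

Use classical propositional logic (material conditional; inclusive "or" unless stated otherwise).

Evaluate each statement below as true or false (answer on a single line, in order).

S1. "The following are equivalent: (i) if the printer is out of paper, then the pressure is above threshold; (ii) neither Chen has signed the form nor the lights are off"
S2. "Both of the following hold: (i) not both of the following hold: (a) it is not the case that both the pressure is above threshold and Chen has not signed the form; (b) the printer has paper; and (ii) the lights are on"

Let W = "the printer has paper" (T), R = "the pressure is above threshold" (F), K = "Chen has signed the form" (F), N = "the lights are on" (F).

S1: In symbols: (¬W → R) ↔ (K ↓ ¬N)

¬W = ¬T = F
¬W → R = F → F = T
¬N = ¬F = T
K ↓ ¬N = F ↓ T = F
(¬W → R) ↔ (K ↓ ¬N) = T ↔ F = F
Thus S1 is false.

S2: This is ((R ↑ ¬K) ↑ W) ∧ N.

¬K = ¬F = T
R ↑ ¬K = F ↑ T = T
(R ↑ ¬K) ↑ W = T ↑ T = F
((R ↑ ¬K) ↑ W) ∧ N = F ∧ F = F
So S2 is false.

S1 false / S2 false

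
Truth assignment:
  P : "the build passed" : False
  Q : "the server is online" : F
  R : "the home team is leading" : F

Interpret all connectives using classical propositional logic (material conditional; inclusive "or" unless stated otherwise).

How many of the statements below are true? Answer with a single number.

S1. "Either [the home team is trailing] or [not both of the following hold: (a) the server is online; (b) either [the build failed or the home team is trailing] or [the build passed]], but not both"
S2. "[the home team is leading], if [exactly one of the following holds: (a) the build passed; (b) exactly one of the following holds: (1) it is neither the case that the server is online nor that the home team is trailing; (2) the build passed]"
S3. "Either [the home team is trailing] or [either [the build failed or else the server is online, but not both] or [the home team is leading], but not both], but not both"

S1: In symbols: not R xor (Q nand ((not P or not R) or P))

not R = not False = True
not P = not False = True
not R = not False = True
not P or not R = True or True = True
(not P or not R) or P = True or False = True
Q nand ((not P or not R) or P) = False nand True = True
not R xor (Q nand ((not P or not R) or P)) = True xor True = False
Hence S1 is false.

S2: Parsed as (P xor ((Q nor not R) xor P)) -> R

not R = not False = True
Q nor not R = False nor True = False
(Q nor not R) xor P = False xor False = False
P xor ((Q nor not R) xor P) = False xor False = False
(P xor ((Q nor not R) xor P)) -> R = False -> False = True
Hence S2 is true.

S3: In symbols: not R xor ((not P xor Q) xor R)

not R = not False = True
not P = not False = True
not P xor Q = True xor False = True
(not P xor Q) xor R = True xor False = True
not R xor ((not P xor Q) xor R) = True xor True = False
So S3 is false.

Count: 1.

1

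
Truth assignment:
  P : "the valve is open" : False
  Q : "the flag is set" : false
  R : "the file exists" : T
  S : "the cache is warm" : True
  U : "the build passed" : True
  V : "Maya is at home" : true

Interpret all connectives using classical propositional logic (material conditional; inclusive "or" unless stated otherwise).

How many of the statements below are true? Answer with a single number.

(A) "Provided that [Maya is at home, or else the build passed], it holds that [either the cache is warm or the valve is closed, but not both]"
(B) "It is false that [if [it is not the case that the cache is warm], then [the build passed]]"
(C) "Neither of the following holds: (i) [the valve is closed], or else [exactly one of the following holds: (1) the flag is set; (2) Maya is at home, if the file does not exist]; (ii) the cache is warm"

(A): In symbols: (V | U) -> (S xor ~P)

V | U = T | T = T
~P = ~F = T
S xor ~P = T xor T = F
(V | U) -> (S xor ~P) = T -> F = F
Hence (A) is false.

(B): In symbols: ~(~S -> U)

~S = ~T = F
~S -> U = F -> T = T
~(~S -> U) = ~T = F
Thus (B) is false.

(C): In symbols: (~P | (Q xor (~R -> V))) nor S

~P = ~F = T
~R = ~T = F
~R -> V = F -> T = T
Q xor (~R -> V) = F xor T = T
~P | (Q xor (~R -> V)) = T | T = T
(~P | (Q xor (~R -> V))) nor S = T nor T = F
Hence (C) is false.

True statements: 0 (none).

0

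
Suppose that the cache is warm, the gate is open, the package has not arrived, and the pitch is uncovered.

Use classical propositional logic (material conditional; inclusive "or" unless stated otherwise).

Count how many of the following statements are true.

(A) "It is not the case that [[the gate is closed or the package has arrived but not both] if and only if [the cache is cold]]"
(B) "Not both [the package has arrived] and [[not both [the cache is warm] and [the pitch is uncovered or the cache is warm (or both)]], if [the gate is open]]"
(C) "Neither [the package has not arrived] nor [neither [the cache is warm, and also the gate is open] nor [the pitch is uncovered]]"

Let D = "the gate is open" (True), N = "the package has arrived" (False), M = "the cache is warm" (True), K = "the pitch is covered" (False).

(A): Formalization: not ((not D xor N) iff not M)

not D = not True = False
not D xor N = False xor False = False
not M = not True = False
(not D xor N) iff not M = False iff False = True
not ((not D xor N) iff not M) = not True = False
So (A) is false.

(B): In symbols: N nand (D -> (M nand (not K or M)))

not K = not False = True
not K or M = True or True = True
M nand (not K or M) = True nand True = False
D -> (M nand (not K or M)) = True -> False = False
N nand (D -> (M nand (not K or M))) = False nand False = True
Hence (B) is true.

(C): In symbols: not N nor ((M and D) nor not K)

not N = not False = True
M and D = True and True = True
not K = not False = True
(M and D) nor not K = True nor True = False
not N nor ((M and D) nor not K) = True nor False = False
Hence (C) is false.

Count: 1.

1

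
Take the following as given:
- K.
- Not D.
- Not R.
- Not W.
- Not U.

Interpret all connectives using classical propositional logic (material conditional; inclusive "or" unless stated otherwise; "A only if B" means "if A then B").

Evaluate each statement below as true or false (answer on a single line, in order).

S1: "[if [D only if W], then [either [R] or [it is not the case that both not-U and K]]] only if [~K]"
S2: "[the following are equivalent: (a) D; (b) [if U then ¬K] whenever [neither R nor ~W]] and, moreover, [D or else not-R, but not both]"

S1: In symbols: ((D -> W) -> (R | (~U nand K))) -> ~K

D -> W = F -> F = T
~U = ~F = T
~U nand K = T nand T = F
R | (~U nand K) = F | F = F
(D -> W) -> (R | (~U nand K)) = T -> F = F
~K = ~T = F
((D -> W) -> (R | (~U nand K))) -> ~K = F -> F = T
Thus S1 is true.

S2: This is (D <-> ((R nor ~W) -> (U -> ~K))) & (D xor ~R).

~W = ~F = T
R nor ~W = F nor T = F
~K = ~T = F
U -> ~K = F -> F = T
(R nor ~W) -> (U -> ~K) = F -> T = T
D <-> ((R nor ~W) -> (U -> ~K)) = F <-> T = F
~R = ~F = T
D xor ~R = F xor T = T
(D <-> ((R nor ~W) -> (U -> ~K))) & (D xor ~R) = F & T = F
Thus S2 is false.

S1 True, S2 False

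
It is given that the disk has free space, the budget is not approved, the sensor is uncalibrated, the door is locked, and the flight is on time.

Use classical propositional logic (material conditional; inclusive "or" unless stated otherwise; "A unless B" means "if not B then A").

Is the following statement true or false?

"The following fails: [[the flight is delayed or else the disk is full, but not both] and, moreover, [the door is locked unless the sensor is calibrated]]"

Let U = "the flight is delayed" (False), P = "the disk is full" (False), S = "the door is locked" (True), R = "the sensor is calibrated" (False).
Formalization: not ((U xor P) and (S or R))

U xor P = False xor False = False
S or R = True or False = True
(U xor P) and (S or R) = False and True = False
not ((U xor P) and (S or R)) = not False = True

The statement is true.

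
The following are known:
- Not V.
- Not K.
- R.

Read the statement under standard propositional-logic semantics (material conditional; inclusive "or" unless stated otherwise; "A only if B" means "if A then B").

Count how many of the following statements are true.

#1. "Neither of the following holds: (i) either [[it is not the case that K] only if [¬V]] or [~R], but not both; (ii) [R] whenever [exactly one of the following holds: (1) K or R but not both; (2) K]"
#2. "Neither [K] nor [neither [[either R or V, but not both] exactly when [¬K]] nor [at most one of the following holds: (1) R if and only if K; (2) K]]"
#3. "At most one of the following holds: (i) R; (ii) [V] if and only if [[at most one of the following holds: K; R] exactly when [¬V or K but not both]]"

#1: Formalization: ((not K -> not V) xor not R) nor (((K xor R) xor K) -> R)

not K = not False = True
not V = not False = True
not K -> not V = True -> True = True
not R = not True = False
(not K -> not V) xor not R = True xor False = True
K xor R = False xor True = True
(K xor R) xor K = True xor False = True
((K xor R) xor K) -> R = True -> True = True
((not K -> not V) xor not R) nor (((K xor R) xor K) -> R) = True nor True = False
Thus #1 is false.

#2: In symbols: K nor (((R xor V) iff not K) nor ((R iff K) nand K))

R xor V = True xor False = True
not K = not False = True
(R xor V) iff not K = True iff True = True
R iff K = True iff False = False
(R iff K) nand K = False nand False = True
((R xor V) iff not K) nor ((R iff K) nand K) = True nor True = False
K nor (((R xor V) iff not K) nor ((R iff K) nand K)) = False nor False = True
So #2 is true.

#3: This is R nand (V iff ((K nand R) iff (not V xor K))).

K nand R = False nand True = True
not V = not False = True
not V xor K = True xor False = True
(K nand R) iff (not V xor K) = True iff True = True
V iff ((K nand R) iff (not V xor K)) = False iff True = False
R nand (V iff ((K nand R) iff (not V xor K))) = True nand False = True
Thus #3 is true.

True statements: 2 (#2, #3).

2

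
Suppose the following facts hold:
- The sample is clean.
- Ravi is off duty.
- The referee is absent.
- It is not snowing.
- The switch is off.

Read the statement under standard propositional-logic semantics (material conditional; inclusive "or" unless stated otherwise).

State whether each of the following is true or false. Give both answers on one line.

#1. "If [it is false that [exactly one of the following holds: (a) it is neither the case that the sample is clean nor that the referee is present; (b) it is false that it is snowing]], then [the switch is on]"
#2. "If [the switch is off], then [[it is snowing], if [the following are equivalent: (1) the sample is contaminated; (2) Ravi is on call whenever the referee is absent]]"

#1 true; #2 false

Let S = "the sample is contaminated" (False), V = "the referee is present" (False), H = "it is snowing" (False), N = "the switch is on" (False), K = "Ravi is on call" (False).

#1: This is not ((not S nor V) xor not H) -> N.

not S = not False = True
not S nor V = True nor False = False
not H = not False = True
(not S nor V) xor not H = False xor True = True
not ((not S nor V) xor not H) = not True = False
not ((not S nor V) xor not H) -> N = False -> False = True
Thus #1 is true.

#2: In symbols: not N -> ((S iff (not V -> K)) -> H)

not N = not False = True
not V = not False = True
not V -> K = True -> False = False
S iff (not V -> K) = False iff False = True
(S iff (not V -> K)) -> H = True -> False = False
not N -> ((S iff (not V -> K)) -> H) = True -> False = False
Hence #2 is false.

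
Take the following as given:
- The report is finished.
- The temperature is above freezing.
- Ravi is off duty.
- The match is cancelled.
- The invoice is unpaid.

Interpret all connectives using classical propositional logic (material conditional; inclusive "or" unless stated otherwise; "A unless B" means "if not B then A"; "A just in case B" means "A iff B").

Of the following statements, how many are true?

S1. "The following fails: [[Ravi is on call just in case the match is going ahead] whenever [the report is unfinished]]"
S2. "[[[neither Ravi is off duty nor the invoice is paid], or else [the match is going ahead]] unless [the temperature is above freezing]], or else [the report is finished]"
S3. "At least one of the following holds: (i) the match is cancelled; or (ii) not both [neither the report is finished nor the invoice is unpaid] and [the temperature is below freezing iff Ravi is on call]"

Let R = "the report is finished" (T), V = "Ravi is on call" (F), S = "the match is cancelled" (T), D = "the invoice is paid" (F), H = "the temperature is below freezing" (F).

S1: In symbols: ¬(¬R → (V ↔ ¬S))

¬R = ¬T = F
¬S = ¬T = F
V ↔ ¬S = F ↔ F = T
¬R → (V ↔ ¬S) = F → T = T
¬(¬R → (V ↔ ¬S)) = ¬T = F
Thus S1 is false.

S2: Parsed as (((¬V ↓ D) ∨ ¬S) ∨ ¬H) ∨ R

¬V = ¬F = T
¬V ↓ D = T ↓ F = F
¬S = ¬T = F
(¬V ↓ D) ∨ ¬S = F ∨ F = F
¬H = ¬F = T
((¬V ↓ D) ∨ ¬S) ∨ ¬H = F ∨ T = T
(((¬V ↓ D) ∨ ¬S) ∨ ¬H) ∨ R = T ∨ T = T
So S2 is true.

S3: This is S ∨ ((R ↓ ¬D) ↑ (H ↔ V)).

¬D = ¬F = T
R ↓ ¬D = T ↓ T = F
H ↔ V = F ↔ F = T
(R ↓ ¬D) ↑ (H ↔ V) = F ↑ T = T
S ∨ ((R ↓ ¬D) ↑ (H ↔ V)) = T ∨ T = T
Hence S3 is true.

True statements: 2 (S2, S3).

2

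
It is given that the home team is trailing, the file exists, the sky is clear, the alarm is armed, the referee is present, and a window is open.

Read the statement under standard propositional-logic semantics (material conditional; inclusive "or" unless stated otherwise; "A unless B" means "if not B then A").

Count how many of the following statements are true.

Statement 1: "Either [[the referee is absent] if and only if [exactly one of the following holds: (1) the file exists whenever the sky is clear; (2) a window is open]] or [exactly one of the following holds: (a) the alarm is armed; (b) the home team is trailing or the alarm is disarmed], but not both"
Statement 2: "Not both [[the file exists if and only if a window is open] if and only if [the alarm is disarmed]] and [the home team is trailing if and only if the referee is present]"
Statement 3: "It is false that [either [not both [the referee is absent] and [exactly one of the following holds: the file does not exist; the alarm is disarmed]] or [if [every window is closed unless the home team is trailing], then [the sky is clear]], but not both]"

Let U = "the referee is present" (T), R = "the sky is overcast" (F), Q = "the file exists" (T), V = "a window is open" (T), S = "the alarm is armed" (T), P = "the home team is leading" (F).

Statement 1: In symbols: (¬U ↔ ((¬R → Q) ⊕ V)) ⊕ (S ⊕ (¬P ∨ ¬S))

¬U = ¬T = F
¬R = ¬F = T
¬R → Q = T → T = T
(¬R → Q) ⊕ V = T ⊕ T = F
¬U ↔ ((¬R → Q) ⊕ V) = F ↔ F = T
¬P = ¬F = T
¬S = ¬T = F
¬P ∨ ¬S = T ∨ F = T
S ⊕ (¬P ∨ ¬S) = T ⊕ T = F
(¬U ↔ ((¬R → Q) ⊕ V)) ⊕ (S ⊕ (¬P ∨ ¬S)) = T ⊕ F = T
Hence Statement 1 is true.

Statement 2: In symbols: ((Q ↔ V) ↔ ¬S) ↑ (¬P ↔ U)

Q ↔ V = T ↔ T = T
¬S = ¬T = F
(Q ↔ V) ↔ ¬S = T ↔ F = F
¬P = ¬F = T
¬P ↔ U = T ↔ T = T
((Q ↔ V) ↔ ¬S) ↑ (¬P ↔ U) = F ↑ T = T
Thus Statement 2 is true.

Statement 3: In symbols: ¬((¬U ↑ (¬Q ⊕ ¬S)) ⊕ ((¬V ∨ ¬P) → ¬R))

¬U = ¬T = F
¬Q = ¬T = F
¬S = ¬T = F
¬Q ⊕ ¬S = F ⊕ F = F
¬U ↑ (¬Q ⊕ ¬S) = F ↑ F = T
¬V = ¬T = F
¬P = ¬F = T
¬V ∨ ¬P = F ∨ T = T
¬R = ¬F = T
(¬V ∨ ¬P) → ¬R = T → T = T
(¬U ↑ (¬Q ⊕ ¬S)) ⊕ ((¬V ∨ ¬P) → ¬R) = T ⊕ T = F
¬((¬U ↑ (¬Q ⊕ ¬S)) ⊕ ((¬V ∨ ¬P) → ¬R)) = ¬F = T
Thus Statement 3 is true.

True statements: 3.

3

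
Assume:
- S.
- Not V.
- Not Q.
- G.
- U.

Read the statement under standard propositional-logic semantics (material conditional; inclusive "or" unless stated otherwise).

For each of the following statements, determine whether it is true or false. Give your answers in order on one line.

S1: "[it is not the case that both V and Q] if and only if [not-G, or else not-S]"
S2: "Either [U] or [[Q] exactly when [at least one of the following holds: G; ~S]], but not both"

S1 False; S2 True

S1: In symbols: (V nand Q) iff (not G or not S)

V nand Q = False nand False = True
not G = not True = False
not S = not True = False
not G or not S = False or False = False
(V nand Q) iff (not G or not S) = True iff False = False
Hence S1 is false.

S2: Parsed as U xor (Q iff (G or not S))

not S = not True = False
G or not S = True or False = True
Q iff (G or not S) = False iff True = False
U xor (Q iff (G or not S)) = True xor False = True
Hence S2 is true.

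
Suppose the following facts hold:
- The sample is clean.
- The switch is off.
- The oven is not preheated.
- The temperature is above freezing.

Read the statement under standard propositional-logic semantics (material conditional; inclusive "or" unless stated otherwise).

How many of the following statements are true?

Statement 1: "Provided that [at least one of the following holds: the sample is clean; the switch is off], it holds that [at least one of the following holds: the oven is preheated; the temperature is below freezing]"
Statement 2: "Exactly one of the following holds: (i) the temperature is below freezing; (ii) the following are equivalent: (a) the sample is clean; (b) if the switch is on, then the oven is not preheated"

1

Let S = "the sample is contaminated" (False), M = "the switch is on" (False), K = "the oven is preheated" (False), N = "the temperature is below freezing" (False).

Statement 1: Parsed as (not S or not M) -> (K or N)

not S = not False = True
not M = not False = True
not S or not M = True or True = True
K or N = False or False = False
(not S or not M) -> (K or N) = True -> False = False
So Statement 1 is false.

Statement 2: This is N xor (not S iff (M -> not K)).

not S = not False = True
not K = not False = True
M -> not K = False -> True = True
not S iff (M -> not K) = True iff True = True
N xor (not S iff (M -> not K)) = False xor True = True
Hence Statement 2 is true.

True statements: 1 (Statement 2).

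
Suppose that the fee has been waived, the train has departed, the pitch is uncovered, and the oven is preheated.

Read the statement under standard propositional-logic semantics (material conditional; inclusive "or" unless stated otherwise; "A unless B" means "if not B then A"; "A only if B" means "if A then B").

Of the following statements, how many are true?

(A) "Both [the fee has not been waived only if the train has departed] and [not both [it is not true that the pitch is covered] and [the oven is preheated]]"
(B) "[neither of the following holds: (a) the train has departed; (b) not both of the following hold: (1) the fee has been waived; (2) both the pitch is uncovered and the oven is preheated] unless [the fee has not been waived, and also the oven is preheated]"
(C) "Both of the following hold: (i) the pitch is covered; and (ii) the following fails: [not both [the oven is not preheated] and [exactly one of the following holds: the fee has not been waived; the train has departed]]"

0

Let P = "the fee has been waived" (True), Q = "the train has departed" (True), R = "the pitch is covered" (False), S = "the oven is preheated" (True).

(A): Formalization: (not P -> Q) and (not R nand S)

not P = not True = False
not P -> Q = False -> True = True
not R = not False = True
not R nand S = True nand True = False
(not P -> Q) and (not R nand S) = True and False = False
Thus (A) is false.

(B): Parsed as (Q nor (P nand (not R and S))) or (not P and S)

not R = not False = True
not R and S = True and True = True
P nand (not R and S) = True nand True = False
Q nor (P nand (not R and S)) = True nor False = False
not P = not True = False
not P and S = False and True = False
(Q nor (P nand (not R and S))) or (not P and S) = False or False = False
So (B) is false.

(C): Parsed as R and not (not S nand (not P xor Q))

not S = not True = False
not P = not True = False
not P xor Q = False xor True = True
not S nand (not P xor Q) = False nand True = True
not (not S nand (not P xor Q)) = not True = False
R and not (not S nand (not P xor Q)) = False and False = False
So (C) is false.

0 of the 3 statements are true (none).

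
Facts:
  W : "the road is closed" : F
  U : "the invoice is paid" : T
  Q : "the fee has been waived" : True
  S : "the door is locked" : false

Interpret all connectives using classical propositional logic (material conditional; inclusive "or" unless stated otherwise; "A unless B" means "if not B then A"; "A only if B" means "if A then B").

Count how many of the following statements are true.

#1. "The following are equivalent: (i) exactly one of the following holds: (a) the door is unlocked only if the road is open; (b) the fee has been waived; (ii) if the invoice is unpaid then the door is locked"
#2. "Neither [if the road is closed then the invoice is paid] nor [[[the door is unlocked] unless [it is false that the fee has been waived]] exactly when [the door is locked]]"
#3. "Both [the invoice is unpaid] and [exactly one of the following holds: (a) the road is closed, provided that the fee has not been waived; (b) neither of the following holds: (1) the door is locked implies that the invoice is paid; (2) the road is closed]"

#1: Parsed as ((¬S → ¬W) ⊕ Q) ↔ (¬U → S)

¬S = ¬F = T
¬W = ¬F = T
¬S → ¬W = T → T = T
(¬S → ¬W) ⊕ Q = T ⊕ T = F
¬U = ¬T = F
¬U → S = F → F = T
((¬S → ¬W) ⊕ Q) ↔ (¬U → S) = F ↔ T = F
Thus #1 is false.

#2: Parsed as (W → U) ↓ ((¬S ∨ ¬Q) ↔ S)

W → U = F → T = T
¬S = ¬F = T
¬Q = ¬T = F
¬S ∨ ¬Q = T ∨ F = T
(¬S ∨ ¬Q) ↔ S = T ↔ F = F
(W → U) ↓ ((¬S ∨ ¬Q) ↔ S) = T ↓ F = F
Hence #2 is false.

#3: This is ¬U ∧ ((¬Q → W) ⊕ ((S → U) ↓ W)).

¬U = ¬T = F
¬Q = ¬T = F
¬Q → W = F → F = T
S → U = F → T = T
(S → U) ↓ W = T ↓ F = F
(¬Q → W) ⊕ ((S → U) ↓ W) = T ⊕ F = T
¬U ∧ ((¬Q → W) ⊕ ((S → U) ↓ W)) = F ∧ T = F
So #3 is false.

0 of the 3 statements are true (none).

0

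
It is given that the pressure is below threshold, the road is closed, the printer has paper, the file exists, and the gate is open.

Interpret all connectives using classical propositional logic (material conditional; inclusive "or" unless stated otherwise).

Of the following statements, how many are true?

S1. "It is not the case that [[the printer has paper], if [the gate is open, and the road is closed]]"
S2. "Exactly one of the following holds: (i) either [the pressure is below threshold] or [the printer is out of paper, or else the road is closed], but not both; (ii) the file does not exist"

0

Let V = "the gate is open" (T), Q = "the road is closed" (T), N = "the printer has paper" (T), L = "the pressure is above threshold" (F), P = "the file exists" (T).

S1: This is ¬((V ∧ Q) → N).

V ∧ Q = T ∧ T = T
(V ∧ Q) → N = T → T = T
¬((V ∧ Q) → N) = ¬T = F
Hence S1 is false.

S2: Formalization: (¬L ⊕ (¬N ∨ Q)) ⊕ ¬P

¬L = ¬F = T
¬N = ¬T = F
¬N ∨ Q = F ∨ T = T
¬L ⊕ (¬N ∨ Q) = T ⊕ T = F
¬P = ¬T = F
(¬L ⊕ (¬N ∨ Q)) ⊕ ¬P = F ⊕ F = F
Thus S2 is false.

Count: 0.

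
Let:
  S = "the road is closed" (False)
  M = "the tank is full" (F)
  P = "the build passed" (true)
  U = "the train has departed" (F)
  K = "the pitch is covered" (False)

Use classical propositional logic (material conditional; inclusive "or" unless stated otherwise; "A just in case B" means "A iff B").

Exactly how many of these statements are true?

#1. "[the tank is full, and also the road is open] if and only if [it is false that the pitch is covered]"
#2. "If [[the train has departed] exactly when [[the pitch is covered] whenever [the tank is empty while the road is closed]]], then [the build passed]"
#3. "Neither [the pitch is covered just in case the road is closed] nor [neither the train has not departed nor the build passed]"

#1: Formalization: (M & ~S) <-> ~K

~S = ~F = T
M & ~S = F & T = F
~K = ~F = T
(M & ~S) <-> ~K = F <-> T = F
So #1 is false.

#2: Formalization: (U <-> ((~M & S) -> K)) -> P

~M = ~F = T
~M & S = T & F = F
(~M & S) -> K = F -> F = T
U <-> ((~M & S) -> K) = F <-> T = F
(U <-> ((~M & S) -> K)) -> P = F -> T = T
So #2 is true.

#3: Parsed as (K <-> S) nor (~U nor P)

K <-> S = F <-> F = T
~U = ~F = T
~U nor P = T nor T = F
(K <-> S) nor (~U nor P) = T nor F = F
Thus #3 is false.

1 of the 3 statements is true.

1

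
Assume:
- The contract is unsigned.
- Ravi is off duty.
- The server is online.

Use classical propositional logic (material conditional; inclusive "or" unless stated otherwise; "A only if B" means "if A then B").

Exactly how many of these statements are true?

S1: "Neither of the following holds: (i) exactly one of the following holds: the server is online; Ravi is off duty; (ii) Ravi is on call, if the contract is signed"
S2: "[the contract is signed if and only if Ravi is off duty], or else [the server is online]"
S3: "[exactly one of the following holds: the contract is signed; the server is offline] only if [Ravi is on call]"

2

Let L = "the server is online" (T), S = "Ravi is on call" (F), W = "the contract is signed" (F).

S1: This is (L ⊕ ¬S) ↓ (W → S).

¬S = ¬F = T
L ⊕ ¬S = T ⊕ T = F
W → S = F → F = T
(L ⊕ ¬S) ↓ (W → S) = F ↓ T = F
So S1 is false.

S2: This is (W ↔ ¬S) ∨ L.

¬S = ¬F = T
W ↔ ¬S = F ↔ T = F
(W ↔ ¬S) ∨ L = F ∨ T = T
So S2 is true.

S3: Formalization: (W ⊕ ¬L) → S

¬L = ¬T = F
W ⊕ ¬L = F ⊕ F = F
(W ⊕ ¬L) → S = F → F = T
Hence S3 is true.

True statements: 2 (S2, S3).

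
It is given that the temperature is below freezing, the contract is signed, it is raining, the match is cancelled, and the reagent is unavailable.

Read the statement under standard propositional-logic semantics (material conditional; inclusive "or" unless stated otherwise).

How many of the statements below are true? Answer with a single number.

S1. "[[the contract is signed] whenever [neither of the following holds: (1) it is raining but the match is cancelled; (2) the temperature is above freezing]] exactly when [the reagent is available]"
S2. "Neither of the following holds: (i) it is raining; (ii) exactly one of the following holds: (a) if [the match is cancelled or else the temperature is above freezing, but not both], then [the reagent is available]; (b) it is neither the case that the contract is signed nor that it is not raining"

Let R = "it is raining" (True), S = "the match is cancelled" (True), P = "the temperature is below freezing" (True), Q = "the contract is signed" (True), U = "the reagent is available" (False).

S1: Parsed as (((R and S) nor not P) -> Q) iff U

R and S = True and True = True
not P = not True = False
(R and S) nor not P = True nor False = False
((R and S) nor not P) -> Q = False -> True = True
(((R and S) nor not P) -> Q) iff U = True iff False = False
So S1 is false.

S2: In symbols: R nor (((S xor not P) -> U) xor (Q nor not R))

not P = not True = False
S xor not P = True xor False = True
(S xor not P) -> U = True -> False = False
not R = not True = False
Q nor not R = True nor False = False
((S xor not P) -> U) xor (Q nor not R) = False xor False = False
R nor (((S xor not P) -> U) xor (Q nor not R)) = True nor False = False
So S2 is false.

0 of the 2 statements are true (none).

0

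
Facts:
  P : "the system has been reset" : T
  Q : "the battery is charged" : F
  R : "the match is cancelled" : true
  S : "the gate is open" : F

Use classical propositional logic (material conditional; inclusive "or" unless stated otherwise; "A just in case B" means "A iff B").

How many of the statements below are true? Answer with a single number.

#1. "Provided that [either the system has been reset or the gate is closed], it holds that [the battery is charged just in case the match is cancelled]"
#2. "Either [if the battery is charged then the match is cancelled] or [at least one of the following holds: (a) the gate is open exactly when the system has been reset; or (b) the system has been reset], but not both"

#1: Parsed as (P ∨ ¬S) → (Q ↔ R)

¬S = ¬F = T
P ∨ ¬S = T ∨ T = T
Q ↔ R = F ↔ T = F
(P ∨ ¬S) → (Q ↔ R) = T → F = F
So #1 is false.

#2: In symbols: (Q → R) ⊕ ((S ↔ P) ∨ P)

Q → R = F → T = T
S ↔ P = F ↔ T = F
(S ↔ P) ∨ P = F ∨ T = T
(Q → R) ⊕ ((S ↔ P) ∨ P) = T ⊕ T = F
Hence #2 is false.

0 of the 2 statements are true (none).

0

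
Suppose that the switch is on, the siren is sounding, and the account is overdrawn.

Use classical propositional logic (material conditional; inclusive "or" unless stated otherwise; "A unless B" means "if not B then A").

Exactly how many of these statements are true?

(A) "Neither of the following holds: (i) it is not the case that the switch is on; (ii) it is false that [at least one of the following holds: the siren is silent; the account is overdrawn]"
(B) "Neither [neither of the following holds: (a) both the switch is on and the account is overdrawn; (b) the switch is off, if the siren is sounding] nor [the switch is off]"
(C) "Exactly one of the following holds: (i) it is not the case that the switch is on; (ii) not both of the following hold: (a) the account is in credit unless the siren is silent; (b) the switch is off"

Let S = "the switch is on" (True), D = "the siren is sounding" (True), M = "the account is overdrawn" (True).

(A): In symbols: not S nor not (not D or M)

not S = not True = False
not D = not True = False
not D or M = False or True = True
not (not D or M) = not True = False
not S nor not (not D or M) = False nor False = True
Thus (A) is true.

(B): Parsed as ((S and M) nor (D -> not S)) nor not S

S and M = True and True = True
not S = not True = False
D -> not S = True -> False = False
(S and M) nor (D -> not S) = True nor False = False
not S = not True = False
((S and M) nor (D -> not S)) nor not S = False nor False = True
So (B) is true.

(C): Formalization: not S xor ((not M or not D) nand not S)

not S = not True = False
not M = not True = False
not D = not True = False
not M or not D = False or False = False
not S = not True = False
(not M or not D) nand not S = False nand False = True
not S xor ((not M or not D) nand not S) = False xor True = True
So (C) is true.

3 of the 3 statements are true.

3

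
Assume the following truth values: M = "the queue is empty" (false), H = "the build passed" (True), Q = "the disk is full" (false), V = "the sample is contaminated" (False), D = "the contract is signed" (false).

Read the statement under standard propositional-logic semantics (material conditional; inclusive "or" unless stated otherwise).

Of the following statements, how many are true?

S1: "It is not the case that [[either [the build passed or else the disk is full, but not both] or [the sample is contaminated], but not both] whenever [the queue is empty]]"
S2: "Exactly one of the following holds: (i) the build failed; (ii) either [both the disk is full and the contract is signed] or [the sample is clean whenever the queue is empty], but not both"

S1: Parsed as not (M -> ((H xor Q) xor V))

H xor Q = True xor False = True
(H xor Q) xor V = True xor False = True
M -> ((H xor Q) xor V) = False -> True = True
not (M -> ((H xor Q) xor V)) = not True = False
Hence S1 is false.

S2: Parsed as not H xor ((Q and D) xor (M -> not V))

not H = not True = False
Q and D = False and False = False
not V = not False = True
M -> not V = False -> True = True
(Q and D) xor (M -> not V) = False xor True = True
not H xor ((Q and D) xor (M -> not V)) = False xor True = True
So S2 is true.

Count: 1.

1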